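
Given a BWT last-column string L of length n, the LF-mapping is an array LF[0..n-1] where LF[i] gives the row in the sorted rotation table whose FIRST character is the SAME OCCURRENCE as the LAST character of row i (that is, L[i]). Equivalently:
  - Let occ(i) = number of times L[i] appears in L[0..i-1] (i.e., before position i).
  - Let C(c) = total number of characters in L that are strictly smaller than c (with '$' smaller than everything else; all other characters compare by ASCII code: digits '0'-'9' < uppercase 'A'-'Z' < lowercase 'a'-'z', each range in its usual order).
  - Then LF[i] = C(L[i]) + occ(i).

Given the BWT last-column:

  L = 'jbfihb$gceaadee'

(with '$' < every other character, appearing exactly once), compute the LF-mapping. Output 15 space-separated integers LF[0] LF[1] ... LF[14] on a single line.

Char counts: '$':1, 'a':2, 'b':2, 'c':1, 'd':1, 'e':3, 'f':1, 'g':1, 'h':1, 'i':1, 'j':1
C (first-col start): C('$')=0, C('a')=1, C('b')=3, C('c')=5, C('d')=6, C('e')=7, C('f')=10, C('g')=11, C('h')=12, C('i')=13, C('j')=14
L[0]='j': occ=0, LF[0]=C('j')+0=14+0=14
L[1]='b': occ=0, LF[1]=C('b')+0=3+0=3
L[2]='f': occ=0, LF[2]=C('f')+0=10+0=10
L[3]='i': occ=0, LF[3]=C('i')+0=13+0=13
L[4]='h': occ=0, LF[4]=C('h')+0=12+0=12
L[5]='b': occ=1, LF[5]=C('b')+1=3+1=4
L[6]='$': occ=0, LF[6]=C('$')+0=0+0=0
L[7]='g': occ=0, LF[7]=C('g')+0=11+0=11
L[8]='c': occ=0, LF[8]=C('c')+0=5+0=5
L[9]='e': occ=0, LF[9]=C('e')+0=7+0=7
L[10]='a': occ=0, LF[10]=C('a')+0=1+0=1
L[11]='a': occ=1, LF[11]=C('a')+1=1+1=2
L[12]='d': occ=0, LF[12]=C('d')+0=6+0=6
L[13]='e': occ=1, LF[13]=C('e')+1=7+1=8
L[14]='e': occ=2, LF[14]=C('e')+2=7+2=9

Answer: 14 3 10 13 12 4 0 11 5 7 1 2 6 8 9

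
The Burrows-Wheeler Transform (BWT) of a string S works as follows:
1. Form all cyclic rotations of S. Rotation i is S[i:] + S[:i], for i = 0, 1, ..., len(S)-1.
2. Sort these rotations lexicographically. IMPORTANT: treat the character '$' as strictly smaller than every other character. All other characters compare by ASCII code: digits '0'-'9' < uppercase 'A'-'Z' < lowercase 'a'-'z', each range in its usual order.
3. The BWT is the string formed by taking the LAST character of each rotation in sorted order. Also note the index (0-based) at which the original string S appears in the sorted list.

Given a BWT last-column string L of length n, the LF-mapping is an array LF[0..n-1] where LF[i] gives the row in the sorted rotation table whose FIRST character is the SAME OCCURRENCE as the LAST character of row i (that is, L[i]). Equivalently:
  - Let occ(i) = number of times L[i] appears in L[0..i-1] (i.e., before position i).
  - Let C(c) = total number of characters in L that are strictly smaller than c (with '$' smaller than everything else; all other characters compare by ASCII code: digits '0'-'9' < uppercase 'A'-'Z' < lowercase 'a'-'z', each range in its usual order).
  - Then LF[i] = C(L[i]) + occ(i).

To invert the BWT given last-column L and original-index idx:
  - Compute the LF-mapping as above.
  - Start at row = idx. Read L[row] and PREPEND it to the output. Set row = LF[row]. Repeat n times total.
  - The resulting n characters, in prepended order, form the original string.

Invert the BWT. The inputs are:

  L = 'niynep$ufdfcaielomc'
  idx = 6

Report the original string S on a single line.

Answer: encyclopediamuffin$

Derivation:
LF mapping: 13 9 18 14 5 16 0 17 7 4 8 2 1 10 6 11 15 12 3
Walk LF starting at row 6, prepending L[row]:
  step 1: row=6, L[6]='$', prepend. Next row=LF[6]=0
  step 2: row=0, L[0]='n', prepend. Next row=LF[0]=13
  step 3: row=13, L[13]='i', prepend. Next row=LF[13]=10
  step 4: row=10, L[10]='f', prepend. Next row=LF[10]=8
  step 5: row=8, L[8]='f', prepend. Next row=LF[8]=7
  step 6: row=7, L[7]='u', prepend. Next row=LF[7]=17
  step 7: row=17, L[17]='m', prepend. Next row=LF[17]=12
  step 8: row=12, L[12]='a', prepend. Next row=LF[12]=1
  step 9: row=1, L[1]='i', prepend. Next row=LF[1]=9
  step 10: row=9, L[9]='d', prepend. Next row=LF[9]=4
  step 11: row=4, L[4]='e', prepend. Next row=LF[4]=5
  step 12: row=5, L[5]='p', prepend. Next row=LF[5]=16
  step 13: row=16, L[16]='o', prepend. Next row=LF[16]=15
  step 14: row=15, L[15]='l', prepend. Next row=LF[15]=11
  step 15: row=11, L[11]='c', prepend. Next row=LF[11]=2
  step 16: row=2, L[2]='y', prepend. Next row=LF[2]=18
  step 17: row=18, L[18]='c', prepend. Next row=LF[18]=3
  step 18: row=3, L[3]='n', prepend. Next row=LF[3]=14
  step 19: row=14, L[14]='e', prepend. Next row=LF[14]=6
Reversed output: encyclopediamuffin$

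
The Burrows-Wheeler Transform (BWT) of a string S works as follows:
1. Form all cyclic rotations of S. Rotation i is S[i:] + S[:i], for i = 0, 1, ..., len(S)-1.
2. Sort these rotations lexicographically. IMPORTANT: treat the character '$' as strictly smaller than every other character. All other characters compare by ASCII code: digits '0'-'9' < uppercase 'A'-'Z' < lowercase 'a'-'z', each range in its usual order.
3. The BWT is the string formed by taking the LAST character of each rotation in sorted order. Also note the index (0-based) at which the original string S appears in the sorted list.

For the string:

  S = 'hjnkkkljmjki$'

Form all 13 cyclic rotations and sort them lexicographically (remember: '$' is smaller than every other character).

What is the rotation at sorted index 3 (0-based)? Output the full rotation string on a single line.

All 13 rotations (rotation i = S[i:]+S[:i]):
  rot[0] = hjnkkkljmjki$
  rot[1] = jnkkkljmjki$h
  rot[2] = nkkkljmjki$hj
  rot[3] = kkkljmjki$hjn
  rot[4] = kkljmjki$hjnk
  rot[5] = kljmjki$hjnkk
  rot[6] = ljmjki$hjnkkk
  rot[7] = jmjki$hjnkkkl
  rot[8] = mjki$hjnkkklj
  rot[9] = jki$hjnkkkljm
  rot[10] = ki$hjnkkkljmj
  rot[11] = i$hjnkkkljmjk
  rot[12] = $hjnkkkljmjki
Sorted (with $ < everything):
  sorted[0] = $hjnkkkljmjki
  sorted[1] = hjnkkkljmjki$
  sorted[2] = i$hjnkkkljmjk
  sorted[3] = jki$hjnkkkljm
  sorted[4] = jmjki$hjnkkkl
  sorted[5] = jnkkkljmjki$h
  sorted[6] = ki$hjnkkkljmj
  sorted[7] = kkkljmjki$hjn
  sorted[8] = kkljmjki$hjnk
  sorted[9] = kljmjki$hjnkk
  sorted[10] = ljmjki$hjnkkk
  sorted[11] = mjki$hjnkkklj
  sorted[12] = nkkkljmjki$hj
sorted[3] = jki$hjnkkkljm

Answer: jki$hjnkkkljm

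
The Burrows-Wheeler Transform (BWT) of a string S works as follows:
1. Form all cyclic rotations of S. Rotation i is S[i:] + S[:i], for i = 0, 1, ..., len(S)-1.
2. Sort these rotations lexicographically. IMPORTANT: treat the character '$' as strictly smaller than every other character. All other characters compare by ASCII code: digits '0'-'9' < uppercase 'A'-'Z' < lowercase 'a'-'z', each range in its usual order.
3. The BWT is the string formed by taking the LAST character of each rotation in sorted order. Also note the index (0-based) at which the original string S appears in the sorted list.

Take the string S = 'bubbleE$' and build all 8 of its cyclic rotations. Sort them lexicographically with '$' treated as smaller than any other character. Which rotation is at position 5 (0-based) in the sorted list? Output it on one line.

Answer: eE$bubbl

Derivation:
All 8 rotations (rotation i = S[i:]+S[:i]):
  rot[0] = bubbleE$
  rot[1] = ubbleE$b
  rot[2] = bbleE$bu
  rot[3] = bleE$bub
  rot[4] = leE$bubb
  rot[5] = eE$bubbl
  rot[6] = E$bubble
  rot[7] = $bubbleE
Sorted (with $ < everything):
  sorted[0] = $bubbleE
  sorted[1] = E$bubble
  sorted[2] = bbleE$bu
  sorted[3] = bleE$bub
  sorted[4] = bubbleE$
  sorted[5] = eE$bubbl
  sorted[6] = leE$bubb
  sorted[7] = ubbleE$b
sorted[5] = eE$bubbl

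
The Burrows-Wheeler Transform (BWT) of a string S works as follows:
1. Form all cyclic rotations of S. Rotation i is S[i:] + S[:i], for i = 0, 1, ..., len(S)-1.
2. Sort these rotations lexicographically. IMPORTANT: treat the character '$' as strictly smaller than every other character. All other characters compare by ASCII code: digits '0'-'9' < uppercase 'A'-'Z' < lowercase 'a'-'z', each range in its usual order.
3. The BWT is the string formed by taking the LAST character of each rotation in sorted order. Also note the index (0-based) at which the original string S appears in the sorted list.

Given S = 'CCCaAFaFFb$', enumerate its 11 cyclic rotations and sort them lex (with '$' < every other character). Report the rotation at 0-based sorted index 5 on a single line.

Answer: FFb$CCCaAFa

Derivation:
All 11 rotations (rotation i = S[i:]+S[:i]):
  rot[0] = CCCaAFaFFb$
  rot[1] = CCaAFaFFb$C
  rot[2] = CaAFaFFb$CC
  rot[3] = aAFaFFb$CCC
  rot[4] = AFaFFb$CCCa
  rot[5] = FaFFb$CCCaA
  rot[6] = aFFb$CCCaAF
  rot[7] = FFb$CCCaAFa
  rot[8] = Fb$CCCaAFaF
  rot[9] = b$CCCaAFaFF
  rot[10] = $CCCaAFaFFb
Sorted (with $ < everything):
  sorted[0] = $CCCaAFaFFb
  sorted[1] = AFaFFb$CCCa
  sorted[2] = CCCaAFaFFb$
  sorted[3] = CCaAFaFFb$C
  sorted[4] = CaAFaFFb$CC
  sorted[5] = FFb$CCCaAFa
  sorted[6] = FaFFb$CCCaA
  sorted[7] = Fb$CCCaAFaF
  sorted[8] = aAFaFFb$CCC
  sorted[9] = aFFb$CCCaAF
  sorted[10] = b$CCCaAFaFF
sorted[5] = FFb$CCCaAFa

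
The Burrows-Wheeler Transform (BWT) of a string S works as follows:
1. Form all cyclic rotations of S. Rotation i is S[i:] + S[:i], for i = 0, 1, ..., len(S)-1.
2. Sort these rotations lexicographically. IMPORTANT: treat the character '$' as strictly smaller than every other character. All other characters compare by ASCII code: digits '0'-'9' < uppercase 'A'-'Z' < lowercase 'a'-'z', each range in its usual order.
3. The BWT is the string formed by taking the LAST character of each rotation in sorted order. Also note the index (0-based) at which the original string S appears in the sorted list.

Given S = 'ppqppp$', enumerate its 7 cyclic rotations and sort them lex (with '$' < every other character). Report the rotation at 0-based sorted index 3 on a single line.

Answer: ppp$ppq

Derivation:
All 7 rotations (rotation i = S[i:]+S[:i]):
  rot[0] = ppqppp$
  rot[1] = pqppp$p
  rot[2] = qppp$pp
  rot[3] = ppp$ppq
  rot[4] = pp$ppqp
  rot[5] = p$ppqpp
  rot[6] = $ppqppp
Sorted (with $ < everything):
  sorted[0] = $ppqppp
  sorted[1] = p$ppqpp
  sorted[2] = pp$ppqp
  sorted[3] = ppp$ppq
  sorted[4] = ppqppp$
  sorted[5] = pqppp$p
  sorted[6] = qppp$pp
sorted[3] = ppp$ppq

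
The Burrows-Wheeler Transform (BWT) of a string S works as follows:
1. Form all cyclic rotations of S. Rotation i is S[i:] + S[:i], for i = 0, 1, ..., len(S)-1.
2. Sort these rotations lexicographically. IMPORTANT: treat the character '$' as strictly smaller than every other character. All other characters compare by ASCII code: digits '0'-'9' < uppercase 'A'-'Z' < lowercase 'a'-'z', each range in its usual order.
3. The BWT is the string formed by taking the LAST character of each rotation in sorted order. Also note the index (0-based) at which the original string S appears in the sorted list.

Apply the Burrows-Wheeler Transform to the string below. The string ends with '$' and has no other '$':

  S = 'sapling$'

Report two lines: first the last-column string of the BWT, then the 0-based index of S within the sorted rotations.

All 8 rotations (rotation i = S[i:]+S[:i]):
  rot[0] = sapling$
  rot[1] = apling$s
  rot[2] = pling$sa
  rot[3] = ling$sap
  rot[4] = ing$sapl
  rot[5] = ng$sapli
  rot[6] = g$saplin
  rot[7] = $sapling
Sorted (with $ < everything):
  sorted[0] = $sapling  (last char: 'g')
  sorted[1] = apling$s  (last char: 's')
  sorted[2] = g$saplin  (last char: 'n')
  sorted[3] = ing$sapl  (last char: 'l')
  sorted[4] = ling$sap  (last char: 'p')
  sorted[5] = ng$sapli  (last char: 'i')
  sorted[6] = pling$sa  (last char: 'a')
  sorted[7] = sapling$  (last char: '$')
Last column: gsnlpia$
Original string S is at sorted index 7

Answer: gsnlpia$
7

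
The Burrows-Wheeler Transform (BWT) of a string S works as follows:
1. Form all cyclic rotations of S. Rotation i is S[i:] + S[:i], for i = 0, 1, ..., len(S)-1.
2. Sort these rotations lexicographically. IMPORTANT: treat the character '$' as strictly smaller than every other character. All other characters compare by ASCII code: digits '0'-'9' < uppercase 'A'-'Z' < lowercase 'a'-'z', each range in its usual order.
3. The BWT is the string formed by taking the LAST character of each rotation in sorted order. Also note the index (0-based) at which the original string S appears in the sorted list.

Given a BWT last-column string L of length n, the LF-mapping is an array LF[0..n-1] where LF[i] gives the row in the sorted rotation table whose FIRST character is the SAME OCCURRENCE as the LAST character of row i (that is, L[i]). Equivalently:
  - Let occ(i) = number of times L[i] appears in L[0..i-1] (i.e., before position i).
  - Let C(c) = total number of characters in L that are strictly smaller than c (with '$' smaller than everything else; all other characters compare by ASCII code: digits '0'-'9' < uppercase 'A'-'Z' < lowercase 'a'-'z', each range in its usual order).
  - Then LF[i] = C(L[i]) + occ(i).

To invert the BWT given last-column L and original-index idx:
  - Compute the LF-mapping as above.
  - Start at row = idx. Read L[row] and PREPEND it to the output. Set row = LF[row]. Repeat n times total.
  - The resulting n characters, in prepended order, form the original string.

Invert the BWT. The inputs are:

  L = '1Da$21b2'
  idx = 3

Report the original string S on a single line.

LF mapping: 1 5 6 0 3 2 7 4
Walk LF starting at row 3, prepending L[row]:
  step 1: row=3, L[3]='$', prepend. Next row=LF[3]=0
  step 2: row=0, L[0]='1', prepend. Next row=LF[0]=1
  step 3: row=1, L[1]='D', prepend. Next row=LF[1]=5
  step 4: row=5, L[5]='1', prepend. Next row=LF[5]=2
  step 5: row=2, L[2]='a', prepend. Next row=LF[2]=6
  step 6: row=6, L[6]='b', prepend. Next row=LF[6]=7
  step 7: row=7, L[7]='2', prepend. Next row=LF[7]=4
  step 8: row=4, L[4]='2', prepend. Next row=LF[4]=3
Reversed output: 22ba1D1$

Answer: 22ba1D1$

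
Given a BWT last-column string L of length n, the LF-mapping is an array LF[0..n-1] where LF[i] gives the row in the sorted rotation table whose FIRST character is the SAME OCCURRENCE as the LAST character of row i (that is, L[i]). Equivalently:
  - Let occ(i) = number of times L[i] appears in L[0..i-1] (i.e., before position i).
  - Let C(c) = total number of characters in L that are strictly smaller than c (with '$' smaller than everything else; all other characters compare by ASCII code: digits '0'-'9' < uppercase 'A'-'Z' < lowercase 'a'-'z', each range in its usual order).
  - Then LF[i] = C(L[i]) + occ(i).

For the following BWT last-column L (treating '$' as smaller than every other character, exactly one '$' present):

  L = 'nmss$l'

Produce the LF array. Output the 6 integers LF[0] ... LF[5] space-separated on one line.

Answer: 3 2 4 5 0 1

Derivation:
Char counts: '$':1, 'l':1, 'm':1, 'n':1, 's':2
C (first-col start): C('$')=0, C('l')=1, C('m')=2, C('n')=3, C('s')=4
L[0]='n': occ=0, LF[0]=C('n')+0=3+0=3
L[1]='m': occ=0, LF[1]=C('m')+0=2+0=2
L[2]='s': occ=0, LF[2]=C('s')+0=4+0=4
L[3]='s': occ=1, LF[3]=C('s')+1=4+1=5
L[4]='$': occ=0, LF[4]=C('$')+0=0+0=0
L[5]='l': occ=0, LF[5]=C('l')+0=1+0=1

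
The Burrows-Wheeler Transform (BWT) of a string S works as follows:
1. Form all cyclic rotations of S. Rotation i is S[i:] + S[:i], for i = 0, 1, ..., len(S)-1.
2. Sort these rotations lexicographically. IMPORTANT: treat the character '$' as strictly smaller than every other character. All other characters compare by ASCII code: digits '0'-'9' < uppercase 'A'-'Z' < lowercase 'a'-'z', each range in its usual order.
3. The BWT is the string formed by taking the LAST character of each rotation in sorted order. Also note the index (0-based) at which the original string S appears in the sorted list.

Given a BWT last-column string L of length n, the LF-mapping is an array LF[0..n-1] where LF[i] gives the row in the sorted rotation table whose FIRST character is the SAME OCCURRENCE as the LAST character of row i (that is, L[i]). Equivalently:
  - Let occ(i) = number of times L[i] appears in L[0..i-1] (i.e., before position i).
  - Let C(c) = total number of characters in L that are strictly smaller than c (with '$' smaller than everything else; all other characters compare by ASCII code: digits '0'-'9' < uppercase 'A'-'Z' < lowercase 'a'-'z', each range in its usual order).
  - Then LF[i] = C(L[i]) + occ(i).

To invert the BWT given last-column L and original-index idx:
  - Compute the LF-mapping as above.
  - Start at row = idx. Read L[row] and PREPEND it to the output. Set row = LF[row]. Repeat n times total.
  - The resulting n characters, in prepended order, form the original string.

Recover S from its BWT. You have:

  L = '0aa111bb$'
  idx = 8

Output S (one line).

LF mapping: 1 5 6 2 3 4 7 8 0
Walk LF starting at row 8, prepending L[row]:
  step 1: row=8, L[8]='$', prepend. Next row=LF[8]=0
  step 2: row=0, L[0]='0', prepend. Next row=LF[0]=1
  step 3: row=1, L[1]='a', prepend. Next row=LF[1]=5
  step 4: row=5, L[5]='1', prepend. Next row=LF[5]=4
  step 5: row=4, L[4]='1', prepend. Next row=LF[4]=3
  step 6: row=3, L[3]='1', prepend. Next row=LF[3]=2
  step 7: row=2, L[2]='a', prepend. Next row=LF[2]=6
  step 8: row=6, L[6]='b', prepend. Next row=LF[6]=7
  step 9: row=7, L[7]='b', prepend. Next row=LF[7]=8
Reversed output: bba111a0$

Answer: bba111a0$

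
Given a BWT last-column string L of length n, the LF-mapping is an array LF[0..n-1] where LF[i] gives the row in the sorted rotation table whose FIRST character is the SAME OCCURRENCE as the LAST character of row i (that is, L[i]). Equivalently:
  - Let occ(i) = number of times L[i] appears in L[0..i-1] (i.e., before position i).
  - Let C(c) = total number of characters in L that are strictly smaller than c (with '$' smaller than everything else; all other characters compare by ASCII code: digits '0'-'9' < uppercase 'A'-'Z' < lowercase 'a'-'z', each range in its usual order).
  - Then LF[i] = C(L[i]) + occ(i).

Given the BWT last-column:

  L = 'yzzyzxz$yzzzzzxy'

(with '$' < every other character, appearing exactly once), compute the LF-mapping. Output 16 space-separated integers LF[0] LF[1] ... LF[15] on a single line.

Answer: 3 7 8 4 9 1 10 0 5 11 12 13 14 15 2 6

Derivation:
Char counts: '$':1, 'x':2, 'y':4, 'z':9
C (first-col start): C('$')=0, C('x')=1, C('y')=3, C('z')=7
L[0]='y': occ=0, LF[0]=C('y')+0=3+0=3
L[1]='z': occ=0, LF[1]=C('z')+0=7+0=7
L[2]='z': occ=1, LF[2]=C('z')+1=7+1=8
L[3]='y': occ=1, LF[3]=C('y')+1=3+1=4
L[4]='z': occ=2, LF[4]=C('z')+2=7+2=9
L[5]='x': occ=0, LF[5]=C('x')+0=1+0=1
L[6]='z': occ=3, LF[6]=C('z')+3=7+3=10
L[7]='$': occ=0, LF[7]=C('$')+0=0+0=0
L[8]='y': occ=2, LF[8]=C('y')+2=3+2=5
L[9]='z': occ=4, LF[9]=C('z')+4=7+4=11
L[10]='z': occ=5, LF[10]=C('z')+5=7+5=12
L[11]='z': occ=6, LF[11]=C('z')+6=7+6=13
L[12]='z': occ=7, LF[12]=C('z')+7=7+7=14
L[13]='z': occ=8, LF[13]=C('z')+8=7+8=15
L[14]='x': occ=1, LF[14]=C('x')+1=1+1=2
L[15]='y': occ=3, LF[15]=C('y')+3=3+3=6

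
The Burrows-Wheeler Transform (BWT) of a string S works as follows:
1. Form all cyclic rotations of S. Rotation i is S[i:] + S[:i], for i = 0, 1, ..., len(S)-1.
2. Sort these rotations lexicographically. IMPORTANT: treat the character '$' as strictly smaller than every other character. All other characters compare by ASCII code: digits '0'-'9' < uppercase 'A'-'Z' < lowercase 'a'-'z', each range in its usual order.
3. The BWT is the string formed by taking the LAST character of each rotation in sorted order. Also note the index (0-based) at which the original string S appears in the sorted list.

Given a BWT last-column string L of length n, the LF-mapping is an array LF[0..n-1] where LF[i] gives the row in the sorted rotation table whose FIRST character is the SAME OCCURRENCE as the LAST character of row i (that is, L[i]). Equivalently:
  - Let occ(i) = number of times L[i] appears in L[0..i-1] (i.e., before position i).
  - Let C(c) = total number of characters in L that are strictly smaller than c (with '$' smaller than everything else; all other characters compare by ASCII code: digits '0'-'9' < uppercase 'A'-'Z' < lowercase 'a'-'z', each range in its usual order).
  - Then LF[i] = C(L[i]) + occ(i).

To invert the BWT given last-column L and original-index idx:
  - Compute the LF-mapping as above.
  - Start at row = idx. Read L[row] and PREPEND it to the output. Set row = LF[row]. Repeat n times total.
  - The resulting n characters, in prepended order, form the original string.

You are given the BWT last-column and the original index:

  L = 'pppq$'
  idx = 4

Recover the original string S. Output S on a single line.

LF mapping: 1 2 3 4 0
Walk LF starting at row 4, prepending L[row]:
  step 1: row=4, L[4]='$', prepend. Next row=LF[4]=0
  step 2: row=0, L[0]='p', prepend. Next row=LF[0]=1
  step 3: row=1, L[1]='p', prepend. Next row=LF[1]=2
  step 4: row=2, L[2]='p', prepend. Next row=LF[2]=3
  step 5: row=3, L[3]='q', prepend. Next row=LF[3]=4
Reversed output: qppp$

Answer: qppp$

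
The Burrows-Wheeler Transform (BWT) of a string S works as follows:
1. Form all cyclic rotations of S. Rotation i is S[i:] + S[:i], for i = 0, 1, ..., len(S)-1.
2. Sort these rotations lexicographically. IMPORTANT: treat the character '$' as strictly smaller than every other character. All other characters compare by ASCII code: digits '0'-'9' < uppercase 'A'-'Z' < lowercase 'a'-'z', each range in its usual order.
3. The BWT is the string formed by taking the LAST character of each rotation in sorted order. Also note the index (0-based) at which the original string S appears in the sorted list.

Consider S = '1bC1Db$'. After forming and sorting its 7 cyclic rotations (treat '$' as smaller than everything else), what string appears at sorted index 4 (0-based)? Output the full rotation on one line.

Answer: Db$1bC1

Derivation:
All 7 rotations (rotation i = S[i:]+S[:i]):
  rot[0] = 1bC1Db$
  rot[1] = bC1Db$1
  rot[2] = C1Db$1b
  rot[3] = 1Db$1bC
  rot[4] = Db$1bC1
  rot[5] = b$1bC1D
  rot[6] = $1bC1Db
Sorted (with $ < everything):
  sorted[0] = $1bC1Db
  sorted[1] = 1Db$1bC
  sorted[2] = 1bC1Db$
  sorted[3] = C1Db$1b
  sorted[4] = Db$1bC1
  sorted[5] = b$1bC1D
  sorted[6] = bC1Db$1
sorted[4] = Db$1bC1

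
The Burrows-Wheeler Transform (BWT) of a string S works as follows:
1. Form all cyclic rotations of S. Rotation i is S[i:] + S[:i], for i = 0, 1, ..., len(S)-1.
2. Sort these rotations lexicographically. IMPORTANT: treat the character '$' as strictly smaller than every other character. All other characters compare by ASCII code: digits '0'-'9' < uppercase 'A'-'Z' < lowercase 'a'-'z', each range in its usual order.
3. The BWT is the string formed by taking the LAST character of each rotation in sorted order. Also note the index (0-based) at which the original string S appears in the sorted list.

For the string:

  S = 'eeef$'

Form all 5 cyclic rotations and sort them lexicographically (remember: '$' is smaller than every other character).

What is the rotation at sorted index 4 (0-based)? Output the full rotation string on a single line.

Answer: f$eee

Derivation:
All 5 rotations (rotation i = S[i:]+S[:i]):
  rot[0] = eeef$
  rot[1] = eef$e
  rot[2] = ef$ee
  rot[3] = f$eee
  rot[4] = $eeef
Sorted (with $ < everything):
  sorted[0] = $eeef
  sorted[1] = eeef$
  sorted[2] = eef$e
  sorted[3] = ef$ee
  sorted[4] = f$eee
sorted[4] = f$eee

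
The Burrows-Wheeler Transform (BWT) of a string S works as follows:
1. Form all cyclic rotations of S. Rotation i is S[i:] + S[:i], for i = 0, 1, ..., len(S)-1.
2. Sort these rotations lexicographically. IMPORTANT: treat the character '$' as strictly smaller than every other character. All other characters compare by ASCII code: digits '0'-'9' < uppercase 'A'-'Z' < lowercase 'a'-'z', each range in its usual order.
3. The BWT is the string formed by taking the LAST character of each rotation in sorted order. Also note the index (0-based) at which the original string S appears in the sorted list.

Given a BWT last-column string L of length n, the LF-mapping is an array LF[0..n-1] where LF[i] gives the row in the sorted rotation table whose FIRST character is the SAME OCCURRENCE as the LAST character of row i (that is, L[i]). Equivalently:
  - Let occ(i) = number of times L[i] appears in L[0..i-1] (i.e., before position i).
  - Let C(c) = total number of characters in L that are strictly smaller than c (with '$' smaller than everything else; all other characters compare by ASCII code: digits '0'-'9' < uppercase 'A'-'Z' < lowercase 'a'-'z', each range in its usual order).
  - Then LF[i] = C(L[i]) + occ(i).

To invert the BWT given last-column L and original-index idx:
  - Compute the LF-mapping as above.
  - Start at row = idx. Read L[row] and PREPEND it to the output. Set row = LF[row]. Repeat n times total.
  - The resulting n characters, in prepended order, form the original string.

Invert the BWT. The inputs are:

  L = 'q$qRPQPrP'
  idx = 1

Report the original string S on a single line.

Answer: PQRPrqPq$

Derivation:
LF mapping: 6 0 7 5 1 4 2 8 3
Walk LF starting at row 1, prepending L[row]:
  step 1: row=1, L[1]='$', prepend. Next row=LF[1]=0
  step 2: row=0, L[0]='q', prepend. Next row=LF[0]=6
  step 3: row=6, L[6]='P', prepend. Next row=LF[6]=2
  step 4: row=2, L[2]='q', prepend. Next row=LF[2]=7
  step 5: row=7, L[7]='r', prepend. Next row=LF[7]=8
  step 6: row=8, L[8]='P', prepend. Next row=LF[8]=3
  step 7: row=3, L[3]='R', prepend. Next row=LF[3]=5
  step 8: row=5, L[5]='Q', prepend. Next row=LF[5]=4
  step 9: row=4, L[4]='P', prepend. Next row=LF[4]=1
Reversed output: PQRPrqPq$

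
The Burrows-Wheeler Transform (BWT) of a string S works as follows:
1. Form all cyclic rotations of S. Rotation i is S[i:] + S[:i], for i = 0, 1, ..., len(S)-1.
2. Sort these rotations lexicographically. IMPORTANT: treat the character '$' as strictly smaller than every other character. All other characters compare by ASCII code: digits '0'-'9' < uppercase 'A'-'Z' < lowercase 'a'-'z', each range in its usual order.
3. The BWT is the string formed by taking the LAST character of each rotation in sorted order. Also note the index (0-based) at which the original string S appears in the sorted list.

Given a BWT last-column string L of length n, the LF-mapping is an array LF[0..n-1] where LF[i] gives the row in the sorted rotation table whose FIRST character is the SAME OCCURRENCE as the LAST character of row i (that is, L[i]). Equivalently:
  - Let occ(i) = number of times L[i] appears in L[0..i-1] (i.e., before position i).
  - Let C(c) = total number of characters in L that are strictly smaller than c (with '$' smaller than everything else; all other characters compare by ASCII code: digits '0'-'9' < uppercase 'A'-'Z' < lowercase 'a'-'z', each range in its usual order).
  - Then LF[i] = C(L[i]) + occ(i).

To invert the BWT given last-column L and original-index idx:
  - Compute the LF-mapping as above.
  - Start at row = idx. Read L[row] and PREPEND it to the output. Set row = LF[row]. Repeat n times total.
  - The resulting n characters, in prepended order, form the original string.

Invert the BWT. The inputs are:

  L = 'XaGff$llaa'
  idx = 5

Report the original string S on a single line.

LF mapping: 2 3 1 6 7 0 8 9 4 5
Walk LF starting at row 5, prepending L[row]:
  step 1: row=5, L[5]='$', prepend. Next row=LF[5]=0
  step 2: row=0, L[0]='X', prepend. Next row=LF[0]=2
  step 3: row=2, L[2]='G', prepend. Next row=LF[2]=1
  step 4: row=1, L[1]='a', prepend. Next row=LF[1]=3
  step 5: row=3, L[3]='f', prepend. Next row=LF[3]=6
  step 6: row=6, L[6]='l', prepend. Next row=LF[6]=8
  step 7: row=8, L[8]='a', prepend. Next row=LF[8]=4
  step 8: row=4, L[4]='f', prepend. Next row=LF[4]=7
  step 9: row=7, L[7]='l', prepend. Next row=LF[7]=9
  step 10: row=9, L[9]='a', prepend. Next row=LF[9]=5
Reversed output: alfalfaGX$

Answer: alfalfaGX$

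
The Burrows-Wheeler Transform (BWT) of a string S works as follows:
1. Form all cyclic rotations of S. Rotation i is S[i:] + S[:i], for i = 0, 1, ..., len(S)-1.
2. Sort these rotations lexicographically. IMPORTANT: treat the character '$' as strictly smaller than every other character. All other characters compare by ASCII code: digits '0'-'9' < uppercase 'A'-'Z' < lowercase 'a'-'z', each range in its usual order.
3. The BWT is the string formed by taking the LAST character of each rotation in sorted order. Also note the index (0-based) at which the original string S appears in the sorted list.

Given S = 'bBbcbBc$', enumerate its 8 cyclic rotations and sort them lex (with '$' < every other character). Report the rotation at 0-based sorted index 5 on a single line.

Answer: bcbBc$bB

Derivation:
All 8 rotations (rotation i = S[i:]+S[:i]):
  rot[0] = bBbcbBc$
  rot[1] = BbcbBc$b
  rot[2] = bcbBc$bB
  rot[3] = cbBc$bBb
  rot[4] = bBc$bBbc
  rot[5] = Bc$bBbcb
  rot[6] = c$bBbcbB
  rot[7] = $bBbcbBc
Sorted (with $ < everything):
  sorted[0] = $bBbcbBc
  sorted[1] = BbcbBc$b
  sorted[2] = Bc$bBbcb
  sorted[3] = bBbcbBc$
  sorted[4] = bBc$bBbc
  sorted[5] = bcbBc$bB
  sorted[6] = c$bBbcbB
  sorted[7] = cbBc$bBb
sorted[5] = bcbBc$bB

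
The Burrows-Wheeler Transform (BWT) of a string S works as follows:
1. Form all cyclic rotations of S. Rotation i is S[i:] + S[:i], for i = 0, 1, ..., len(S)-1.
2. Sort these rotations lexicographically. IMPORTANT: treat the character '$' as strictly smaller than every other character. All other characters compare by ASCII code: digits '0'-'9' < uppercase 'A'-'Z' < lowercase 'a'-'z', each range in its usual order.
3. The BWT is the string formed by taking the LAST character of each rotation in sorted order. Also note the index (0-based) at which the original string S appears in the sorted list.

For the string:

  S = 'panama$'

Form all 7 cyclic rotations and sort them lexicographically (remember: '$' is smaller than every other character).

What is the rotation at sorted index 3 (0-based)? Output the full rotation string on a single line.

Answer: anama$p

Derivation:
All 7 rotations (rotation i = S[i:]+S[:i]):
  rot[0] = panama$
  rot[1] = anama$p
  rot[2] = nama$pa
  rot[3] = ama$pan
  rot[4] = ma$pana
  rot[5] = a$panam
  rot[6] = $panama
Sorted (with $ < everything):
  sorted[0] = $panama
  sorted[1] = a$panam
  sorted[2] = ama$pan
  sorted[3] = anama$p
  sorted[4] = ma$pana
  sorted[5] = nama$pa
  sorted[6] = panama$
sorted[3] = anama$p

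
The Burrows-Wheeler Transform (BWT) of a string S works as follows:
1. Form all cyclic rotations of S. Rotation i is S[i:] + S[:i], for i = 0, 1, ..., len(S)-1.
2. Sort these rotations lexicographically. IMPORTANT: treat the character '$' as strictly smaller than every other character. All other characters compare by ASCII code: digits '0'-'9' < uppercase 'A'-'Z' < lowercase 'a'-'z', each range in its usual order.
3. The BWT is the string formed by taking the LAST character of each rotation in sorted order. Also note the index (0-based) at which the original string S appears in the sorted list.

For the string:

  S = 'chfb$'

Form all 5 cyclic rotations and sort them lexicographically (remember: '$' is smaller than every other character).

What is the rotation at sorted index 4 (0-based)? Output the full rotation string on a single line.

Answer: hfb$c

Derivation:
All 5 rotations (rotation i = S[i:]+S[:i]):
  rot[0] = chfb$
  rot[1] = hfb$c
  rot[2] = fb$ch
  rot[3] = b$chf
  rot[4] = $chfb
Sorted (with $ < everything):
  sorted[0] = $chfb
  sorted[1] = b$chf
  sorted[2] = chfb$
  sorted[3] = fb$ch
  sorted[4] = hfb$c
sorted[4] = hfb$c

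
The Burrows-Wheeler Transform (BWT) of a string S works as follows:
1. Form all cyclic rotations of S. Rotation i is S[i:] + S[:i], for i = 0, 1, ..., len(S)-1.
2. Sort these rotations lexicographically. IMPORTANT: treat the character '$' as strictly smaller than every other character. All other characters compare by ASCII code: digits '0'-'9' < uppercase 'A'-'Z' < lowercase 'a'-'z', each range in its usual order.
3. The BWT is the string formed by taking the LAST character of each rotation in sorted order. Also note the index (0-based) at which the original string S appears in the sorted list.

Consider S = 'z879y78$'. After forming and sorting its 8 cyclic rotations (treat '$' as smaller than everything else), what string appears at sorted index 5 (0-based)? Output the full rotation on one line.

Answer: 9y78$z87

Derivation:
All 8 rotations (rotation i = S[i:]+S[:i]):
  rot[0] = z879y78$
  rot[1] = 879y78$z
  rot[2] = 79y78$z8
  rot[3] = 9y78$z87
  rot[4] = y78$z879
  rot[5] = 78$z879y
  rot[6] = 8$z879y7
  rot[7] = $z879y78
Sorted (with $ < everything):
  sorted[0] = $z879y78
  sorted[1] = 78$z879y
  sorted[2] = 79y78$z8
  sorted[3] = 8$z879y7
  sorted[4] = 879y78$z
  sorted[5] = 9y78$z87
  sorted[6] = y78$z879
  sorted[7] = z879y78$
sorted[5] = 9y78$z87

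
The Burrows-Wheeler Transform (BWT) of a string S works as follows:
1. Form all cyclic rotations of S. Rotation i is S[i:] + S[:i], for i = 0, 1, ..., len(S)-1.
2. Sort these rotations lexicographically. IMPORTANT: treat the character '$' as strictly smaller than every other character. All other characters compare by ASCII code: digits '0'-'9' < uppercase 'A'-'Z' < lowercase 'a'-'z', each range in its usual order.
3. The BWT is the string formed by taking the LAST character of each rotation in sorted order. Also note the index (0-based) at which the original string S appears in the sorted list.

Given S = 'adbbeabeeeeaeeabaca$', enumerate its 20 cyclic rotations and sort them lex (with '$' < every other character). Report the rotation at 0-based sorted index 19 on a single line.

All 20 rotations (rotation i = S[i:]+S[:i]):
  rot[0] = adbbeabeeeeaeeabaca$
  rot[1] = dbbeabeeeeaeeabaca$a
  rot[2] = bbeabeeeeaeeabaca$ad
  rot[3] = beabeeeeaeeabaca$adb
  rot[4] = eabeeeeaeeabaca$adbb
  rot[5] = abeeeeaeeabaca$adbbe
  rot[6] = beeeeaeeabaca$adbbea
  rot[7] = eeeeaeeabaca$adbbeab
  rot[8] = eeeaeeabaca$adbbeabe
  rot[9] = eeaeeabaca$adbbeabee
  rot[10] = eaeeabaca$adbbeabeee
  rot[11] = aeeabaca$adbbeabeeee
  rot[12] = eeabaca$adbbeabeeeea
  rot[13] = eabaca$adbbeabeeeeae
  rot[14] = abaca$adbbeabeeeeaee
  rot[15] = baca$adbbeabeeeeaeea
  rot[16] = aca$adbbeabeeeeaeeab
  rot[17] = ca$adbbeabeeeeaeeaba
  rot[18] = a$adbbeabeeeeaeeabac
  rot[19] = $adbbeabeeeeaeeabaca
Sorted (with $ < everything):
  sorted[0] = $adbbeabeeeeaeeabaca
  sorted[1] = a$adbbeabeeeeaeeabac
  sorted[2] = abaca$adbbeabeeeeaee
  sorted[3] = abeeeeaeeabaca$adbbe
  sorted[4] = aca$adbbeabeeeeaeeab
  sorted[5] = adbbeabeeeeaeeabaca$
  sorted[6] = aeeabaca$adbbeabeeee
  sorted[7] = baca$adbbeabeeeeaeea
  sorted[8] = bbeabeeeeaeeabaca$ad
  sorted[9] = beabeeeeaeeabaca$adb
  sorted[10] = beeeeaeeabaca$adbbea
  sorted[11] = ca$adbbeabeeeeaeeaba
  sorted[12] = dbbeabeeeeaeeabaca$a
  sorted[13] = eabaca$adbbeabeeeeae
  sorted[14] = eabeeeeaeeabaca$adbb
  sorted[15] = eaeeabaca$adbbeabeee
  sorted[16] = eeabaca$adbbeabeeeea
  sorted[17] = eeaeeabaca$adbbeabee
  sorted[18] = eeeaeeabaca$adbbeabe
  sorted[19] = eeeeaeeabaca$adbbeab
sorted[19] = eeeeaeeabaca$adbbeab

Answer: eeeeaeeabaca$adbbeab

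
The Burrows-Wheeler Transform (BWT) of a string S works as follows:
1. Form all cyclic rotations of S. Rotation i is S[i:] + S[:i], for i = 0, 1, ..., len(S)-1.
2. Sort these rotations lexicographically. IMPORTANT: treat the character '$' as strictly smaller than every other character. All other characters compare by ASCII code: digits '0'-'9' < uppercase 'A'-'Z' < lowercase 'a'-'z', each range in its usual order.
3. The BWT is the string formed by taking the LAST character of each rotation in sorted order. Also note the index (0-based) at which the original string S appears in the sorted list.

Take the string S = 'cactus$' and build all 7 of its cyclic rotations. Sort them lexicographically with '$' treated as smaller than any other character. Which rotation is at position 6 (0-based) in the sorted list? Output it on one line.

All 7 rotations (rotation i = S[i:]+S[:i]):
  rot[0] = cactus$
  rot[1] = actus$c
  rot[2] = ctus$ca
  rot[3] = tus$cac
  rot[4] = us$cact
  rot[5] = s$cactu
  rot[6] = $cactus
Sorted (with $ < everything):
  sorted[0] = $cactus
  sorted[1] = actus$c
  sorted[2] = cactus$
  sorted[3] = ctus$ca
  sorted[4] = s$cactu
  sorted[5] = tus$cac
  sorted[6] = us$cact
sorted[6] = us$cact

Answer: us$cact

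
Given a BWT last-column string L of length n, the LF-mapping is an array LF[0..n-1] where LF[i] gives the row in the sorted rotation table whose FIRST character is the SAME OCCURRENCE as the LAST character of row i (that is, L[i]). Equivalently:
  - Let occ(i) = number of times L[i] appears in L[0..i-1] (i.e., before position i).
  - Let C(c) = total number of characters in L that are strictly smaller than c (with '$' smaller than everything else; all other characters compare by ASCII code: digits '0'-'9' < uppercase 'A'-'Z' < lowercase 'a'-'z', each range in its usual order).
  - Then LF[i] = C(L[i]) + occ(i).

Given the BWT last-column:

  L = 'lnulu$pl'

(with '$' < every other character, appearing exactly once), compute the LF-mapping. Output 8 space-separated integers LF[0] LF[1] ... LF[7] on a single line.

Char counts: '$':1, 'l':3, 'n':1, 'p':1, 'u':2
C (first-col start): C('$')=0, C('l')=1, C('n')=4, C('p')=5, C('u')=6
L[0]='l': occ=0, LF[0]=C('l')+0=1+0=1
L[1]='n': occ=0, LF[1]=C('n')+0=4+0=4
L[2]='u': occ=0, LF[2]=C('u')+0=6+0=6
L[3]='l': occ=1, LF[3]=C('l')+1=1+1=2
L[4]='u': occ=1, LF[4]=C('u')+1=6+1=7
L[5]='$': occ=0, LF[5]=C('$')+0=0+0=0
L[6]='p': occ=0, LF[6]=C('p')+0=5+0=5
L[7]='l': occ=2, LF[7]=C('l')+2=1+2=3

Answer: 1 4 6 2 7 0 5 3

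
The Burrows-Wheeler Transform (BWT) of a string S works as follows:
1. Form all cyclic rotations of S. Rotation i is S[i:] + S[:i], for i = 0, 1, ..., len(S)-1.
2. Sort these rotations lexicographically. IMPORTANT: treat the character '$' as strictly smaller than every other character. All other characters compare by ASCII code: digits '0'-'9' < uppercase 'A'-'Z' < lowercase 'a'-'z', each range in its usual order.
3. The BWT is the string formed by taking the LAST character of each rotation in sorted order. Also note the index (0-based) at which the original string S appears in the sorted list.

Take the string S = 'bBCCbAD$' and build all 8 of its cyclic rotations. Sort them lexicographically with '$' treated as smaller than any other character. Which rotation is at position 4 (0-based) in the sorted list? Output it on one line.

Answer: CbAD$bBC

Derivation:
All 8 rotations (rotation i = S[i:]+S[:i]):
  rot[0] = bBCCbAD$
  rot[1] = BCCbAD$b
  rot[2] = CCbAD$bB
  rot[3] = CbAD$bBC
  rot[4] = bAD$bBCC
  rot[5] = AD$bBCCb
  rot[6] = D$bBCCbA
  rot[7] = $bBCCbAD
Sorted (with $ < everything):
  sorted[0] = $bBCCbAD
  sorted[1] = AD$bBCCb
  sorted[2] = BCCbAD$b
  sorted[3] = CCbAD$bB
  sorted[4] = CbAD$bBC
  sorted[5] = D$bBCCbA
  sorted[6] = bAD$bBCC
  sorted[7] = bBCCbAD$
sorted[4] = CbAD$bBC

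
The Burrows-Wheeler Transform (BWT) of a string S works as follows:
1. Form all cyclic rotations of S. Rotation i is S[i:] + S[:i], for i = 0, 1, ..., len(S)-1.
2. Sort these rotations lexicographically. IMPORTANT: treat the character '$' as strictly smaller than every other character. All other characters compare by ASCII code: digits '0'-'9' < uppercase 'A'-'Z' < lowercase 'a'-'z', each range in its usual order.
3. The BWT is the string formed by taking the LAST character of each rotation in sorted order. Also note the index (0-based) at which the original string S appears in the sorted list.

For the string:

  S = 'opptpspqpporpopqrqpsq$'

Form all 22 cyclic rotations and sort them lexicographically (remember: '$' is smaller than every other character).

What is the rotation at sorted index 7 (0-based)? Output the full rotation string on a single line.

Answer: pptpspqpporpopqrqpsq$o

Derivation:
All 22 rotations (rotation i = S[i:]+S[:i]):
  rot[0] = opptpspqpporpopqrqpsq$
  rot[1] = pptpspqpporpopqrqpsq$o
  rot[2] = ptpspqpporpopqrqpsq$op
  rot[3] = tpspqpporpopqrqpsq$opp
  rot[4] = pspqpporpopqrqpsq$oppt
  rot[5] = spqpporpopqrqpsq$opptp
  rot[6] = pqpporpopqrqpsq$opptps
  rot[7] = qpporpopqrqpsq$opptpsp
  rot[8] = pporpopqrqpsq$opptpspq
  rot[9] = porpopqrqpsq$opptpspqp
  rot[10] = orpopqrqpsq$opptpspqpp
  rot[11] = rpopqrqpsq$opptpspqppo
  rot[12] = popqrqpsq$opptpspqppor
  rot[13] = opqrqpsq$opptpspqpporp
  rot[14] = pqrqpsq$opptpspqpporpo
  rot[15] = qrqpsq$opptpspqpporpop
  rot[16] = rqpsq$opptpspqpporpopq
  rot[17] = qpsq$opptpspqpporpopqr
  rot[18] = psq$opptpspqpporpopqrq
  rot[19] = sq$opptpspqpporpopqrqp
  rot[20] = q$opptpspqpporpopqrqps
  rot[21] = $opptpspqpporpopqrqpsq
Sorted (with $ < everything):
  sorted[0] = $opptpspqpporpopqrqpsq
  sorted[1] = opptpspqpporpopqrqpsq$
  sorted[2] = opqrqpsq$opptpspqpporp
  sorted[3] = orpopqrqpsq$opptpspqpp
  sorted[4] = popqrqpsq$opptpspqppor
  sorted[5] = porpopqrqpsq$opptpspqp
  sorted[6] = pporpopqrqpsq$opptpspq
  sorted[7] = pptpspqpporpopqrqpsq$o
  sorted[8] = pqpporpopqrqpsq$opptps
  sorted[9] = pqrqpsq$opptpspqpporpo
  sorted[10] = pspqpporpopqrqpsq$oppt
  sorted[11] = psq$opptpspqpporpopqrq
  sorted[12] = ptpspqpporpopqrqpsq$op
  sorted[13] = q$opptpspqpporpopqrqps
  sorted[14] = qpporpopqrqpsq$opptpsp
  sorted[15] = qpsq$opptpspqpporpopqr
  sorted[16] = qrqpsq$opptpspqpporpop
  sorted[17] = rpopqrqpsq$opptpspqppo
  sorted[18] = rqpsq$opptpspqpporpopq
  sorted[19] = spqpporpopqrqpsq$opptp
  sorted[20] = sq$opptpspqpporpopqrqp
  sorted[21] = tpspqpporpopqrqpsq$opp
sorted[7] = pptpspqpporpopqrqpsq$o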